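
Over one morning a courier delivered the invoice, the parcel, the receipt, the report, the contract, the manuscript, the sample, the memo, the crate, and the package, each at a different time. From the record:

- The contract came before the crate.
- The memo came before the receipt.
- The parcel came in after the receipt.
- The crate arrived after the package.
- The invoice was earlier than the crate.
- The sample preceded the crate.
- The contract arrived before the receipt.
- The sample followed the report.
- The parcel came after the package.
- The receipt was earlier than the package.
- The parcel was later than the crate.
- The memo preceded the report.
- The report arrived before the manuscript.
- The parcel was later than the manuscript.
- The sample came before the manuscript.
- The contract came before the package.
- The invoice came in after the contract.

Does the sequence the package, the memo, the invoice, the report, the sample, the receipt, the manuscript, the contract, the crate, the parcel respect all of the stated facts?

The constraints require the contract before the invoice, but in the proposed sequence the invoice appears ahead of the contract. That one violation is enough.

no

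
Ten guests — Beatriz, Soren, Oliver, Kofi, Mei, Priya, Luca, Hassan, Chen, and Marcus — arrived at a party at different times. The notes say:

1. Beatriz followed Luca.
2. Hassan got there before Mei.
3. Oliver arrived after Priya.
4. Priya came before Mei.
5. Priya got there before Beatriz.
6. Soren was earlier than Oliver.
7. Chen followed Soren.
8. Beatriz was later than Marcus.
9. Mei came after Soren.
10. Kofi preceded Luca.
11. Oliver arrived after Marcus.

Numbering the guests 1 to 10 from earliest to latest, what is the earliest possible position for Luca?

2

Kofi must come before Luca — 1 forced predecessor.
Nothing else is forced ahead of Luca, so their earliest slot is position 1 + 1 = 2.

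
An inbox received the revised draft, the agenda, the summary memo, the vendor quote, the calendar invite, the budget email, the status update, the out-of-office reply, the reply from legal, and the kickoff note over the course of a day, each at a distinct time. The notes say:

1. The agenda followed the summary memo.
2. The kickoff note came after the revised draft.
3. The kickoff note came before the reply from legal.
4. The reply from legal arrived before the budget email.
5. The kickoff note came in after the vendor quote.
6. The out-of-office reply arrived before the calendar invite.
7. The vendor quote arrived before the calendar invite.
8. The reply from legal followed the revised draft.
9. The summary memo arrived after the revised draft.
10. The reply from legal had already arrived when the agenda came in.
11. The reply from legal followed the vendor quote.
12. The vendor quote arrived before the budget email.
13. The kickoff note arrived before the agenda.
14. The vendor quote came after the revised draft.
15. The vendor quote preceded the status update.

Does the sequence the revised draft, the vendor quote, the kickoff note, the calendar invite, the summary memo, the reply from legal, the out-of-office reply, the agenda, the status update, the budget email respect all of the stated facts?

The constraints require the out-of-office reply before the calendar invite, but in the proposed sequence the calendar invite appears ahead of the out-of-office reply. That one violation is enough.

no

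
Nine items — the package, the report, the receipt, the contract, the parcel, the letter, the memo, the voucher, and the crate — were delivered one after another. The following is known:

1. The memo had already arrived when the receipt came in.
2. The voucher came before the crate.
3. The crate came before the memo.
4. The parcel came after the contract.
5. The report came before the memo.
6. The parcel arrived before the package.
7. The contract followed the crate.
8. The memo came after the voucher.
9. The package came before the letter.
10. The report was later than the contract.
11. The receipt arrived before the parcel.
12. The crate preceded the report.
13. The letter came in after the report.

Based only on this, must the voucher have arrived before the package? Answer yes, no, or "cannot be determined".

Chain the constraints: the voucher → the crate → the contract → the parcel → the package. Each link is directly stated, so the voucher comes before the package.

yes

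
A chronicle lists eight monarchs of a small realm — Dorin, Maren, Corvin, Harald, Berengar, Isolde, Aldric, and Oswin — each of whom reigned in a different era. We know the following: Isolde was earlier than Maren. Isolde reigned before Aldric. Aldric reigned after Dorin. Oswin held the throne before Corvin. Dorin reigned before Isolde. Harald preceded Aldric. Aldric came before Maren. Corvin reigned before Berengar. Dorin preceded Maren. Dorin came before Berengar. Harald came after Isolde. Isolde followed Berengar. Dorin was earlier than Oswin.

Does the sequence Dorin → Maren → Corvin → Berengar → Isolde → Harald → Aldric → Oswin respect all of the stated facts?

no

The constraints require Oswin before Corvin, but in the proposed sequence Corvin appears ahead of Oswin. That one violation is enough.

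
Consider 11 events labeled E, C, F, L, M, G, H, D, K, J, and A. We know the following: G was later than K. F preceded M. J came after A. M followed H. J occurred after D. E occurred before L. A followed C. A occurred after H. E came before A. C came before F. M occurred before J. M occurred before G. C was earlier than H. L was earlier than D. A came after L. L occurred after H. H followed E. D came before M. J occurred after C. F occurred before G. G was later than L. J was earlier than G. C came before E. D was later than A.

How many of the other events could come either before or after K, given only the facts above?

Forced after K: G.
That leaves A, C, D, E, F, H, J, L, and M with no forced order relative to K — 9.

9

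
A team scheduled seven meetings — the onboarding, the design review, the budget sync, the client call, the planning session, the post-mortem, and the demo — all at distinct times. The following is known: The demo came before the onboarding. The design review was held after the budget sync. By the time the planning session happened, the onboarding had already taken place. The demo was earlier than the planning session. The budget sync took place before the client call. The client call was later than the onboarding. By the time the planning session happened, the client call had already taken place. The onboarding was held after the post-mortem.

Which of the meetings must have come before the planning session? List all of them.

Directly stated before the planning session: the client call, the demo, and the onboarding.
The budget sync reaches the planning session via the budget sync → the client call → the planning session.
The post-mortem reaches the planning session via the post-mortem → the onboarding → the planning session.

the budget sync, the client call, the demo, the onboarding, the post-mortem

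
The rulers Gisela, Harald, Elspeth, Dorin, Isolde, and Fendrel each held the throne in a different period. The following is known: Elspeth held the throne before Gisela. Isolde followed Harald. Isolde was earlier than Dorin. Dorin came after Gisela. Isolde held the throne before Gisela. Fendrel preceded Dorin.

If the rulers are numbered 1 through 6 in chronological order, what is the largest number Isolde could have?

Isolde must come before Dorin and Gisela — 2 rulers forced after them.
Everything else can be placed before Isolde in some valid order, so Isolde can sit as late as position 6 − 2 = 4.

4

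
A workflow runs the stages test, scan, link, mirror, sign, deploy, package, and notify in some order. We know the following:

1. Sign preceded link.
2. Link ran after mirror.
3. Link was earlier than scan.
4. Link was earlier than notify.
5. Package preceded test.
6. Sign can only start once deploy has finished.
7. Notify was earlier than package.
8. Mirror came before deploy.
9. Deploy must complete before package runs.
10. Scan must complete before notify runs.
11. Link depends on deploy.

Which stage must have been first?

Mirror has a chain of constraints placing it before every other stage, so mirror must be first.

mirror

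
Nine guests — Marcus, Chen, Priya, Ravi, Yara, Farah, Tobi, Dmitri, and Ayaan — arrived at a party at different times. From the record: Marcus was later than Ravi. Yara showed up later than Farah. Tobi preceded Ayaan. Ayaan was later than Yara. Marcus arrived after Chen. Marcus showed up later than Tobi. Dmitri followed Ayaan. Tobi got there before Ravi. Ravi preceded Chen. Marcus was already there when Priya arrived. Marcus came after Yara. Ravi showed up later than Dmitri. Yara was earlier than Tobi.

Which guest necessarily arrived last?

Every other guest has a chain of constraints placing them before Priya, so Priya is last.

Priya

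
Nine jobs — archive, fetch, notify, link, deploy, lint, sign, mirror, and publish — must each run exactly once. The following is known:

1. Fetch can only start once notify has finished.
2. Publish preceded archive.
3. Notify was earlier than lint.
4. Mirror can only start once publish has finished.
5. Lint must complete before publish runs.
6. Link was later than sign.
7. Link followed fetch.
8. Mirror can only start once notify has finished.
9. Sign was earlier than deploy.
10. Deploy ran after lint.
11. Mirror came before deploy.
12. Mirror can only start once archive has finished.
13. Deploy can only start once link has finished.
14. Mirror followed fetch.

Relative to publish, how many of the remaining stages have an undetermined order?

3

Forced before publish: lint and notify; forced after publish: archive, deploy, and mirror.
That leaves fetch, link, and sign with no forced order relative to publish — 3.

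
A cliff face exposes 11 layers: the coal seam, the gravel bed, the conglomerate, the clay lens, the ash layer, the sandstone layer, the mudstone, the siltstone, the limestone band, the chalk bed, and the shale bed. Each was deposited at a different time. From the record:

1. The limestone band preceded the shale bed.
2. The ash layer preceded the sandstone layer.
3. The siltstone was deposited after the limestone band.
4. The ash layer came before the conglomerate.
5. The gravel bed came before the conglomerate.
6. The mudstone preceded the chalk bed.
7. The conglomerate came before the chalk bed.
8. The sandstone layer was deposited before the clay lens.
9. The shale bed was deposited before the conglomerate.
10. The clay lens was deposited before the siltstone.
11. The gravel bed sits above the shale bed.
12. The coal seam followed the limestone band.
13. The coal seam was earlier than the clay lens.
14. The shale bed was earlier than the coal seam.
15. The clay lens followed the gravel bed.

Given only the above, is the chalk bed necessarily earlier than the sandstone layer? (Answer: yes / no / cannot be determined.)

cannot be determined

No chain of stated constraints runs from the chalk bed to the sandstone layer, and none runs from the sandstone layer to the chalk bed either.
So the relative order of the chalk bed and the sandstone layer is not fixed by the given facts.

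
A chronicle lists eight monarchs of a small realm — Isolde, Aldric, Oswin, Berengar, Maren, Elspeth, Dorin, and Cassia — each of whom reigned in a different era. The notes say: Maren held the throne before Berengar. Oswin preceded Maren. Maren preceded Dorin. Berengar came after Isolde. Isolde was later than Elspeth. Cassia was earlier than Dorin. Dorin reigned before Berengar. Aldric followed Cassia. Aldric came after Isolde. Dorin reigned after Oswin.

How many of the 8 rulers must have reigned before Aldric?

3

Directly stated before Aldric: Cassia and Isolde.
Elspeth reaches Aldric via Elspeth → Isolde → Aldric.
That's Cassia, Elspeth, and Isolde — 3 in all.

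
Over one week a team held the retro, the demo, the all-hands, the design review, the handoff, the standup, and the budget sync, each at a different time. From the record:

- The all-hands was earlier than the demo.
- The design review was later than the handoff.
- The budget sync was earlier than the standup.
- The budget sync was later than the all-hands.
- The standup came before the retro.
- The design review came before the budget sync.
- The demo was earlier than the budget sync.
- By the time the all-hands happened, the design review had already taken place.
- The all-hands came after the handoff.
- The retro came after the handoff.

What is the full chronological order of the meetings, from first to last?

The constraints fix every adjacent pair, so only one ordering works:
the handoff → the design review → the all-hands → the demo → the budget sync → the standup → the retro.

the handoff, the design review, the all-hands, the demo, the budget sync, the standup, the retro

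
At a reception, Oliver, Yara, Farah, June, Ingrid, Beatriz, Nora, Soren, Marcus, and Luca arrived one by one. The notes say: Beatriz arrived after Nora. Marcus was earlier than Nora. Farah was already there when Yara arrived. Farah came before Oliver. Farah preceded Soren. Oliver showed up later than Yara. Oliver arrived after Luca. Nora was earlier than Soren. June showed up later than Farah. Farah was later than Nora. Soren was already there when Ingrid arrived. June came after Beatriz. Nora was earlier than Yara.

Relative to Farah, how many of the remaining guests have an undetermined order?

2

Forced before Farah: Marcus and Nora; forced after Farah: Ingrid, June, Oliver, Soren, and Yara.
That leaves Beatriz and Luca with no forced order relative to Farah — 2.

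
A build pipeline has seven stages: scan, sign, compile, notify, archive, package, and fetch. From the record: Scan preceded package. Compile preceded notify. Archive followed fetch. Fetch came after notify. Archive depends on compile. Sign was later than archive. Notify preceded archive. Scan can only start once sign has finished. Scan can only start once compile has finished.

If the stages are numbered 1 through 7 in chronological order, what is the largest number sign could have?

5

Sign must come before package and scan — 2 stages forced after it.
Everything else can be placed before sign in some valid order, so sign can sit as late as position 7 − 2 = 5.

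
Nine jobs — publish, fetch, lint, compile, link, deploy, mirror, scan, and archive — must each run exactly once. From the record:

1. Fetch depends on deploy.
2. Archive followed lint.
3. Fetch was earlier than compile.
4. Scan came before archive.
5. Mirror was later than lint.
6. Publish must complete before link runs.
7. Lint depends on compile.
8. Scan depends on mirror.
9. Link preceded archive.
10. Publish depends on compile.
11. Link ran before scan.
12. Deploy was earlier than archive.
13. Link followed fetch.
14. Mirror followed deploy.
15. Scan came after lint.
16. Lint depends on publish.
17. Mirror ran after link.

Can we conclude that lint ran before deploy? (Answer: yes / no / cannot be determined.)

Tracing the constraints gives deploy → fetch → compile → lint, so deploy must come before lint.
That means lint cannot be before deploy.

no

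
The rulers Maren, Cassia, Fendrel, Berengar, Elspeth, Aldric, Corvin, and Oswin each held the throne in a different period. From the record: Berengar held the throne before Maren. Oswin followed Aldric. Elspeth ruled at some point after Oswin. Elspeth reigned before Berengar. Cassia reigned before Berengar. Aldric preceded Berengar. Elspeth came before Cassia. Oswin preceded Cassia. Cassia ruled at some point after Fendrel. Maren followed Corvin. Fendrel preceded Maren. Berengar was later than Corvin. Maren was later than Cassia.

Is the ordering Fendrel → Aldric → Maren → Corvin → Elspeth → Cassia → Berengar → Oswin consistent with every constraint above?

The constraints require Corvin before Maren, but in the proposed sequence Maren appears ahead of Corvin. That one violation is enough.

no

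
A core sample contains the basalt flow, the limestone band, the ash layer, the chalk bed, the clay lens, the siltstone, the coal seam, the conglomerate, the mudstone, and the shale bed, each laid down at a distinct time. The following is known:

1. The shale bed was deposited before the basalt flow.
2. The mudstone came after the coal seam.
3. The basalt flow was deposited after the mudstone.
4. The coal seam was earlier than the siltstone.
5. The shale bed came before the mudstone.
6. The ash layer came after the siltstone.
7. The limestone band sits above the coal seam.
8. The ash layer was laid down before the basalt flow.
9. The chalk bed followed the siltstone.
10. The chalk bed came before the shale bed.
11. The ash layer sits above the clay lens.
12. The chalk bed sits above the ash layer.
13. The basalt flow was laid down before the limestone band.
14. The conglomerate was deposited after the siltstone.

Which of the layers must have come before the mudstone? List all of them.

the ash layer, the chalk bed, the clay lens, the coal seam, the shale bed, the siltstone

Directly stated before the mudstone: the coal seam and the shale bed.
The ash layer reaches the mudstone via the ash layer → the chalk bed → the shale bed → the mudstone.
The chalk bed reaches the mudstone via the chalk bed → the shale bed → the mudstone.
The clay lens reaches the mudstone via the clay lens → the ash layer → the chalk bed → the shale bed → the mudstone.
Likewise the siltstone reaches the mudstone by chaining the stated constraints.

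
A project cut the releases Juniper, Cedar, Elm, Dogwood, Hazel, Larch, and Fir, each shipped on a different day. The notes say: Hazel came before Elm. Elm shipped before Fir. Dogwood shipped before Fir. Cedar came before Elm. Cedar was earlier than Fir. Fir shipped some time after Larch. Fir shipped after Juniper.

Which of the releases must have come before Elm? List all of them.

Cedar, Hazel

Directly stated before Elm: Cedar and Hazel.
No chain forces Fir (or any of the others) ahead of Elm.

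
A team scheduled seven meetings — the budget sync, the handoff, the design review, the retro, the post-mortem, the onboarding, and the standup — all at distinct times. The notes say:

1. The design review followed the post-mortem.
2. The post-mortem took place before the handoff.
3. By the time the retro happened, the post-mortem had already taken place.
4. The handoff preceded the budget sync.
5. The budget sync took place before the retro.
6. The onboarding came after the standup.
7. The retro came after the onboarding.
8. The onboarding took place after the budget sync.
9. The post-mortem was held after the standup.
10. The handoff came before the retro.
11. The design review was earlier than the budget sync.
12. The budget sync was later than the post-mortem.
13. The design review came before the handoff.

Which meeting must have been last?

Every other meeting has a chain of constraints placing it before the retro, so the retro is last.

the retro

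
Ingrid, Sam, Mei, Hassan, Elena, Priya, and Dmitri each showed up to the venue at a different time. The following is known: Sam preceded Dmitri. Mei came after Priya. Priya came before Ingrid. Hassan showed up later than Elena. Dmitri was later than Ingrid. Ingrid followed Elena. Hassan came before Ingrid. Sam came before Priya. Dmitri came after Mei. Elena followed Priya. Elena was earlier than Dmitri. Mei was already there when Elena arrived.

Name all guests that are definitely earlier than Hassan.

Elena, Mei, Priya, Sam

Directly stated before Hassan: Elena.
Mei reaches Hassan via Mei → Elena → Hassan.
Priya reaches Hassan via Priya → Elena → Hassan.
Sam reaches Hassan via Sam → Priya → Elena → Hassan.
No chain forces Dmitri (or any of the others) ahead of Hassan.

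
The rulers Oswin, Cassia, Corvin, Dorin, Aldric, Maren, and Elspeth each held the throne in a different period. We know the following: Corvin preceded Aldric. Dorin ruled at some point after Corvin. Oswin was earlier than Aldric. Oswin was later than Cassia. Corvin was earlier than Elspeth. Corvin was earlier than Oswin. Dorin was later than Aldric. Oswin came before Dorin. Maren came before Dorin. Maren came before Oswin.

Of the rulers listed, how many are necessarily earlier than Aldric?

Directly stated before Aldric: Corvin and Oswin.
Cassia reaches Aldric via Cassia → Oswin → Aldric.
Maren reaches Aldric via Maren → Oswin → Aldric.
No chain forces Dorin (or any of the others) ahead of Aldric.
That's Cassia, Corvin, Maren, and Oswin — 4 in all.

4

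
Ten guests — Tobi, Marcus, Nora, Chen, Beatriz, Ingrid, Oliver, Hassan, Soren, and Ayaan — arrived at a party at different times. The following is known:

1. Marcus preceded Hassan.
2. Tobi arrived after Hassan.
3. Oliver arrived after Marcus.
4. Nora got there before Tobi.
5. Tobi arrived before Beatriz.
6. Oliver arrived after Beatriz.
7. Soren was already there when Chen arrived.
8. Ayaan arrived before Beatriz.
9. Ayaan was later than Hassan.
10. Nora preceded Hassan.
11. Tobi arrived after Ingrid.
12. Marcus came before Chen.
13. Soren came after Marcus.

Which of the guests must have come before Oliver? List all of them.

Ayaan, Beatriz, Hassan, Ingrid, Marcus, Nora, Tobi

Directly stated before Oliver: Beatriz and Marcus.
Ayaan reaches Oliver via Ayaan → Beatriz → Oliver.
Hassan reaches Oliver via Hassan → Ayaan → Beatriz → Oliver.
Ingrid reaches Oliver via Ingrid → Tobi → Beatriz → Oliver.
Likewise Nora and Tobi each reach Oliver by chaining the stated constraints.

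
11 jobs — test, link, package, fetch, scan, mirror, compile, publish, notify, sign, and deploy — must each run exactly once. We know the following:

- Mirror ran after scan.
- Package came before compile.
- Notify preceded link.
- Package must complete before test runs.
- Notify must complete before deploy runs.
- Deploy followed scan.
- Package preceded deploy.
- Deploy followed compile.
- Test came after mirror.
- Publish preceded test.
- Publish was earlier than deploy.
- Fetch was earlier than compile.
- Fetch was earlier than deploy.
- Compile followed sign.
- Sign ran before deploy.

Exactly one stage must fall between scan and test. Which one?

mirror

Tracing the constraints gives scan → mirror → test, so mirror sits after scan and before test.
No other stage is forced both after scan and before test.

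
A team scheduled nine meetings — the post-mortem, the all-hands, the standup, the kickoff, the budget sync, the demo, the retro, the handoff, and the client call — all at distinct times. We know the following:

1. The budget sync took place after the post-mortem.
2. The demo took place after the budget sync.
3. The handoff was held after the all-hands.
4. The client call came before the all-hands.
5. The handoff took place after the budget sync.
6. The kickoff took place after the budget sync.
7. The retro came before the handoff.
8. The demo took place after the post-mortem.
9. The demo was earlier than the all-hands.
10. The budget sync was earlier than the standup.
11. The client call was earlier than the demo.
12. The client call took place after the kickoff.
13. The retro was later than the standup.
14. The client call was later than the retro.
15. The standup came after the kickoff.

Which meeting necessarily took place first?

the post-mortem

The post-mortem has a chain of constraints placing it before every other meeting, so the post-mortem must be first.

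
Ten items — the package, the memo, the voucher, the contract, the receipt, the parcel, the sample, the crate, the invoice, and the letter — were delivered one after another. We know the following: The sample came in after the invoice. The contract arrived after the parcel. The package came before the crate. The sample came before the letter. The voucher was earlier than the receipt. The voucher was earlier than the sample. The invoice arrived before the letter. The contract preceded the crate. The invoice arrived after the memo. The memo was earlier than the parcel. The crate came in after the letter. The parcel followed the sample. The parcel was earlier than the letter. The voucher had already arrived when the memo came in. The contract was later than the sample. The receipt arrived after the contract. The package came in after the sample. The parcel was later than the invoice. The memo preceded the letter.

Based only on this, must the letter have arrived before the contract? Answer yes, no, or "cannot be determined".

No chain of stated constraints runs from the letter to the contract, and none runs from the contract to the letter either.
So the relative order of the letter and the contract is not fixed by the given facts.

cannot be determined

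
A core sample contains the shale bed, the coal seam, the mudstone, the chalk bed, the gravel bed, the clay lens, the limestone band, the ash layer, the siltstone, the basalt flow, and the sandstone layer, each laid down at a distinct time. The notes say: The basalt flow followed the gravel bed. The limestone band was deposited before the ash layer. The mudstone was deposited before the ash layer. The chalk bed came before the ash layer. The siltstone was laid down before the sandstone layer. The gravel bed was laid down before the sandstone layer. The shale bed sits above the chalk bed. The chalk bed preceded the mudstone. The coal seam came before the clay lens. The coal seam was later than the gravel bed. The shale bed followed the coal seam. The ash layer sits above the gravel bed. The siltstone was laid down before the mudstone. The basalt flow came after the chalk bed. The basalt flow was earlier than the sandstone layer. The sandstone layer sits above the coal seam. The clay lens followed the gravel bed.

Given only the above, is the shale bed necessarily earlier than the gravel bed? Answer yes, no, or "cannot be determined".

no

Tracing the constraints gives the gravel bed → the coal seam → the shale bed, so the gravel bed must come before the shale bed.
That means the shale bed cannot be before the gravel bed.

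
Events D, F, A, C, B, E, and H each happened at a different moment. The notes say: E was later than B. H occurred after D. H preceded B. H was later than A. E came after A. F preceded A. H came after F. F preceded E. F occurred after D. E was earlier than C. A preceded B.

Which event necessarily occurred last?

C

Every other event has a chain of constraints placing it before C, so C is last.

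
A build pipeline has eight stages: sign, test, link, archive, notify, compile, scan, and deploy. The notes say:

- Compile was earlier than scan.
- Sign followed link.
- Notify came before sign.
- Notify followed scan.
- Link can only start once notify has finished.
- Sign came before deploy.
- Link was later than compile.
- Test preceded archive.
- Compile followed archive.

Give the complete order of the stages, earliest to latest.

The constraints fix every adjacent pair, so only one ordering works:
test → archive → compile → scan → notify → link → sign → deploy.

test, archive, compile, scan, notify, link, sign, deploy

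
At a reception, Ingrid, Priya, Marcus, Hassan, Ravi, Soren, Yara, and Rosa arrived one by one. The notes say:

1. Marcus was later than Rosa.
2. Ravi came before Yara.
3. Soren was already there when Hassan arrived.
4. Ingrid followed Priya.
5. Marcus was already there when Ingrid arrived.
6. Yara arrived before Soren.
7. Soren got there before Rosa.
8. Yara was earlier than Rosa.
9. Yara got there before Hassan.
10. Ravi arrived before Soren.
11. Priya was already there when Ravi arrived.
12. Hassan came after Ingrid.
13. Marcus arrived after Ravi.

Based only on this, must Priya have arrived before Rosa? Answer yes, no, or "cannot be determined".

yes

Chain the constraints: Priya → Ravi → Soren → Rosa. Each link is directly stated, so Priya comes before Rosa.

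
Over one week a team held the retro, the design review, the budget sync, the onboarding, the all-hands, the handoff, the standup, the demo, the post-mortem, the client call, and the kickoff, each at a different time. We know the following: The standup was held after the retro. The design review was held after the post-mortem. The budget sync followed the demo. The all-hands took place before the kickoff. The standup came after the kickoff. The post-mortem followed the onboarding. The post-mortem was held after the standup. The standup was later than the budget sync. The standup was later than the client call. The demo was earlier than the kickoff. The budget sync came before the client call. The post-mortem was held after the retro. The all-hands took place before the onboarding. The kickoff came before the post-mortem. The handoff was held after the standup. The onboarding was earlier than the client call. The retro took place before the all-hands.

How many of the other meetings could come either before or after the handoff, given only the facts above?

2

Forced before the handoff: the all-hands, the budget sync, the client call, the demo, the kickoff, the onboarding, the retro, and the standup.
That leaves the design review and the post-mortem with no forced order relative to the handoff — 2.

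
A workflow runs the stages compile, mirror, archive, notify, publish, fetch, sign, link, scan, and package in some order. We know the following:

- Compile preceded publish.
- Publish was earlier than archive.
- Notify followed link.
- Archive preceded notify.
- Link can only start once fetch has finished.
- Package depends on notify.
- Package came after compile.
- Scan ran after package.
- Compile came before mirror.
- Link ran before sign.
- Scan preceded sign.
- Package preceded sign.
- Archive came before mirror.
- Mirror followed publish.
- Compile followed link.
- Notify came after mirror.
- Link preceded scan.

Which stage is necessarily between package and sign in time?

scan

Tracing the constraints gives package → scan → sign, so scan sits after package and before sign.
No other stage is forced both after package and before sign.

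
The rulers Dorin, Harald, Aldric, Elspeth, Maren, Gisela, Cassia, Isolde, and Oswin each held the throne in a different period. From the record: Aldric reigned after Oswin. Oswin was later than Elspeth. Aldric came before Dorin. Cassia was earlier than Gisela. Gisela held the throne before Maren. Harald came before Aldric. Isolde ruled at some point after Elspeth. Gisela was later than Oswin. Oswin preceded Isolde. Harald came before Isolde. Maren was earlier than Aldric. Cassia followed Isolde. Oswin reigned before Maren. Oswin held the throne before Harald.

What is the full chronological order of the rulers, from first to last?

The constraints fix every adjacent pair, so only one ordering works:
Elspeth → Oswin → Harald → Isolde → Cassia → Gisela → Maren → Aldric → Dorin.

Elspeth, Oswin, Harald, Isolde, Cassia, Gisela, Maren, Aldric, Dorin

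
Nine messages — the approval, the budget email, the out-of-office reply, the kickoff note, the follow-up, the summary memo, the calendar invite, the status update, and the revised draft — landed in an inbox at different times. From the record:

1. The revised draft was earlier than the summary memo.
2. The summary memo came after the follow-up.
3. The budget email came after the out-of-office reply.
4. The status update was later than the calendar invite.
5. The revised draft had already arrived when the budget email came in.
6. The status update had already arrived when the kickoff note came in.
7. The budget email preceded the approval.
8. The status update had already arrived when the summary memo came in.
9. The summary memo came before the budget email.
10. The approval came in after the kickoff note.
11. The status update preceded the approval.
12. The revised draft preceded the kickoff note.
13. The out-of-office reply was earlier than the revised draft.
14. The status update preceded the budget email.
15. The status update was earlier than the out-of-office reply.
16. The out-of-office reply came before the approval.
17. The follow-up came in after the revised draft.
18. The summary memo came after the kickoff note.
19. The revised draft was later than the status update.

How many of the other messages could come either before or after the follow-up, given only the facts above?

1

Forced before the follow-up: the calendar invite, the out-of-office reply, the revised draft, and the status update; forced after the follow-up: the approval, the budget email, and the summary memo.
That leaves the kickoff note with no forced order relative to the follow-up — 1.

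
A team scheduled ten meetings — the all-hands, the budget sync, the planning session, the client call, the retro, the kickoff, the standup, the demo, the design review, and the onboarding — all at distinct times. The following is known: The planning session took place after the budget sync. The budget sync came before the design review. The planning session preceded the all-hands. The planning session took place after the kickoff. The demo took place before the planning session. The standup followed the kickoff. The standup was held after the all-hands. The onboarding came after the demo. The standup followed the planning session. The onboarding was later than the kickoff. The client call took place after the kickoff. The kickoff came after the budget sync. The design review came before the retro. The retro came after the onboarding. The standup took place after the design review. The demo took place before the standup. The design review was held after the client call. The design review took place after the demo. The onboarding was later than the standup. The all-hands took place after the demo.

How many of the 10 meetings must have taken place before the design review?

Directly stated before the design review: the budget sync, the client call, and the demo.
The kickoff reaches the design review via the kickoff → the client call → the design review.
That's the budget sync, the client call, the demo, and the kickoff — 4 in all.

4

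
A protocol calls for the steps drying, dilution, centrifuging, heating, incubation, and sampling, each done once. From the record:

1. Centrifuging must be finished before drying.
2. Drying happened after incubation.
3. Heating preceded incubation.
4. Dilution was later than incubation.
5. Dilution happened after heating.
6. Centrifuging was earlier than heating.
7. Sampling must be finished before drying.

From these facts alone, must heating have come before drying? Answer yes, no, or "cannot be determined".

Chain the constraints: heating → incubation → drying. Each link is directly stated, so heating comes before drying.

yes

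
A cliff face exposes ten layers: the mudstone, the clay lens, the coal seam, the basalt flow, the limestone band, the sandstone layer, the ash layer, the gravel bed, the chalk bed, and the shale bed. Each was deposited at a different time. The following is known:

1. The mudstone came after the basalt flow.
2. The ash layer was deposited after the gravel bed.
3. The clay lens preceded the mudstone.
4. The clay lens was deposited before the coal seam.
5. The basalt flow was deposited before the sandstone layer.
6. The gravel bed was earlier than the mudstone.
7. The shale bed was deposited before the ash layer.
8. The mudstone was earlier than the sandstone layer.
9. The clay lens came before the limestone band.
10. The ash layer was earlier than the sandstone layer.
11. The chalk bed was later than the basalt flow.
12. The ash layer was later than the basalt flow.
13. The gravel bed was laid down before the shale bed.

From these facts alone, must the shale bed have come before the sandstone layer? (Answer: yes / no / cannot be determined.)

Chain the constraints: the shale bed → the ash layer → the sandstone layer. Each link is directly stated, so the shale bed comes before the sandstone layer.

yes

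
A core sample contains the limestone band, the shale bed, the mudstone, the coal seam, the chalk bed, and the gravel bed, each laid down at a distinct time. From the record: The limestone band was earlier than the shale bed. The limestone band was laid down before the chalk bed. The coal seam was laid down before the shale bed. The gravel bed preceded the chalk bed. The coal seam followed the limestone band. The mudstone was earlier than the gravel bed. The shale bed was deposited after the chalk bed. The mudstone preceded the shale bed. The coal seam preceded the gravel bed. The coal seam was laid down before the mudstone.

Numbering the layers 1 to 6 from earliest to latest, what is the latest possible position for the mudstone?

3

The mudstone must come before the chalk bed, the gravel bed, and the shale bed — 3 layers forced after it.
Everything else can be placed before the mudstone in some valid order, so the mudstone can sit as late as position 6 − 3 = 3.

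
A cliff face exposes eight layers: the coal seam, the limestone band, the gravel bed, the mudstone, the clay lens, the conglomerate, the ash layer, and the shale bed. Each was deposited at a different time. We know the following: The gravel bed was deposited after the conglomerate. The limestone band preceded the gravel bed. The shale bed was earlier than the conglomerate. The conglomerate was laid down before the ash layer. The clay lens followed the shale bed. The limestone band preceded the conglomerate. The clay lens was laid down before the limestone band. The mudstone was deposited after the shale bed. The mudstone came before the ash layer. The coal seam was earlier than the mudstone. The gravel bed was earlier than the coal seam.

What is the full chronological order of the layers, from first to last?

The constraints fix every adjacent pair, so only one ordering works:
the shale bed → the clay lens → the limestone band → the conglomerate → the gravel bed → the coal seam → the mudstone → the ash layer.

the shale bed, the clay lens, the limestone band, the conglomerate, the gravel bed, the coal seam, the mudstone, the ash layer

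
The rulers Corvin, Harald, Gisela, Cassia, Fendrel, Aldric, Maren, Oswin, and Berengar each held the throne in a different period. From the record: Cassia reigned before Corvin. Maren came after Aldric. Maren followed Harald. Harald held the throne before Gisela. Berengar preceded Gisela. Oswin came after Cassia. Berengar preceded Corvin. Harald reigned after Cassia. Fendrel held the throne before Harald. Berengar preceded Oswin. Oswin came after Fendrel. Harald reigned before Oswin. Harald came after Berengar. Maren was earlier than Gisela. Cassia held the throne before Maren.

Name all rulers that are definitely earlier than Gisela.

Directly stated before Gisela: Berengar, Harald, and Maren.
Aldric reaches Gisela via Aldric → Maren → Gisela.
Cassia reaches Gisela via Cassia → Harald → Gisela.
Fendrel reaches Gisela via Fendrel → Harald → Gisela.
No chain forces Corvin (or any of the others) ahead of Gisela.

Aldric, Berengar, Cassia, Fendrel, Harald, Maren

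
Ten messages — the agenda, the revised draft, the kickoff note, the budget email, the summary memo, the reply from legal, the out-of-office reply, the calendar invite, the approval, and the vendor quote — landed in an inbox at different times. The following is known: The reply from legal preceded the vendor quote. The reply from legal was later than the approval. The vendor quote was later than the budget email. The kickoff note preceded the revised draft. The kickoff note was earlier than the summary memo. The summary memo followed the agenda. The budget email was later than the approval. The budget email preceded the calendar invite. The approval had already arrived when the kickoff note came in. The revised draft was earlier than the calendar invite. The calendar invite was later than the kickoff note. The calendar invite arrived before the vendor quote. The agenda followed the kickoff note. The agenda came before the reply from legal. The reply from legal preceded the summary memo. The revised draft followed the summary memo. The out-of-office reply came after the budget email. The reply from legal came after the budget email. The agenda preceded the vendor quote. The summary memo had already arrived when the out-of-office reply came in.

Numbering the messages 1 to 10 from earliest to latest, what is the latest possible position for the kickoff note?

The kickoff note must come before the agenda, the calendar invite, the out-of-office reply, the reply from legal, the revised draft, the summary memo, and the vendor quote — 7 messages forced after it.
Everything else can be placed before the kickoff note in some valid order, so the kickoff note can sit as late as position 10 − 7 = 3.

3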